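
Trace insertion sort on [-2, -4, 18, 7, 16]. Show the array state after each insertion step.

First element -2 is already 'sorted'
Insert -4: shifted 1 elements -> [-4, -2, 18, 7, 16]
Insert 18: shifted 0 elements -> [-4, -2, 18, 7, 16]
Insert 7: shifted 1 elements -> [-4, -2, 7, 18, 16]
Insert 16: shifted 1 elements -> [-4, -2, 7, 16, 18]


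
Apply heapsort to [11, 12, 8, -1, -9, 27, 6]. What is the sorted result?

Build heap: [27, 12, 11, -1, -9, 8, 6]
Extract 27: [12, 6, 11, -1, -9, 8, 27]
Extract 12: [11, 6, 8, -1, -9, 12, 27]
Extract 11: [8, 6, -9, -1, 11, 12, 27]
Extract 8: [6, -1, -9, 8, 11, 12, 27]
Extract 6: [-1, -9, 6, 8, 11, 12, 27]
Extract -1: [-9, -1, 6, 8, 11, 12, 27]


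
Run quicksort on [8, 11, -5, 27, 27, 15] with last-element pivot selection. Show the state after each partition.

Partition 1: pivot=15 at index 3 -> [8, 11, -5, 15, 27, 27]
Partition 2: pivot=-5 at index 0 -> [-5, 11, 8, 15, 27, 27]
Partition 3: pivot=8 at index 1 -> [-5, 8, 11, 15, 27, 27]
Partition 4: pivot=27 at index 5 -> [-5, 8, 11, 15, 27, 27]


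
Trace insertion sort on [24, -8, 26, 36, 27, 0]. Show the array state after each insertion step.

First element 24 is already 'sorted'
Insert -8: shifted 1 elements -> [-8, 24, 26, 36, 27, 0]
Insert 26: shifted 0 elements -> [-8, 24, 26, 36, 27, 0]
Insert 36: shifted 0 elements -> [-8, 24, 26, 36, 27, 0]
Insert 27: shifted 1 elements -> [-8, 24, 26, 27, 36, 0]
Insert 0: shifted 4 elements -> [-8, 0, 24, 26, 27, 36]


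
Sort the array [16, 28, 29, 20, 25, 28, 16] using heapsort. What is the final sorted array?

Build heap: [29, 28, 28, 20, 25, 16, 16]
Extract 29: [28, 25, 28, 20, 16, 16, 29]
Extract 28: [28, 25, 16, 20, 16, 28, 29]
Extract 28: [25, 20, 16, 16, 28, 28, 29]
Extract 25: [20, 16, 16, 25, 28, 28, 29]
Extract 20: [16, 16, 20, 25, 28, 28, 29]
Extract 16: [16, 16, 20, 25, 28, 28, 29]


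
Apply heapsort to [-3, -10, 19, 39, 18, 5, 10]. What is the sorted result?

Build heap: [39, 18, 19, -10, -3, 5, 10]
Extract 39: [19, 18, 10, -10, -3, 5, 39]
Extract 19: [18, 5, 10, -10, -3, 19, 39]
Extract 18: [10, 5, -3, -10, 18, 19, 39]
Extract 10: [5, -10, -3, 10, 18, 19, 39]
Extract 5: [-3, -10, 5, 10, 18, 19, 39]
Extract -3: [-10, -3, 5, 10, 18, 19, 39]


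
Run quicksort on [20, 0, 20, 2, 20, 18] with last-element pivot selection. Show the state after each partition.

Partition 1: pivot=18 at index 2 -> [0, 2, 18, 20, 20, 20]
Partition 2: pivot=2 at index 1 -> [0, 2, 18, 20, 20, 20]
Partition 3: pivot=20 at index 5 -> [0, 2, 18, 20, 20, 20]
Partition 4: pivot=20 at index 4 -> [0, 2, 18, 20, 20, 20]


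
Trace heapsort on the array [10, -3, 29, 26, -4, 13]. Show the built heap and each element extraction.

Build heap: [29, 26, 13, -3, -4, 10]
Extract 29: [26, 10, 13, -3, -4, 29]
Extract 26: [13, 10, -4, -3, 26, 29]
Extract 13: [10, -3, -4, 13, 26, 29]
Extract 10: [-3, -4, 10, 13, 26, 29]
Extract -3: [-4, -3, 10, 13, 26, 29]


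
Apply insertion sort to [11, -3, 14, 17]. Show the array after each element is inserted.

First element 11 is already 'sorted'
Insert -3: shifted 1 elements -> [-3, 11, 14, 17]
Insert 14: shifted 0 elements -> [-3, 11, 14, 17]
Insert 17: shifted 0 elements -> [-3, 11, 14, 17]


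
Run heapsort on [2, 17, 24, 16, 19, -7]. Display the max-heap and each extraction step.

Build heap: [24, 19, 2, 16, 17, -7]
Extract 24: [19, 17, 2, 16, -7, 24]
Extract 19: [17, 16, 2, -7, 19, 24]
Extract 17: [16, -7, 2, 17, 19, 24]
Extract 16: [2, -7, 16, 17, 19, 24]
Extract 2: [-7, 2, 16, 17, 19, 24]


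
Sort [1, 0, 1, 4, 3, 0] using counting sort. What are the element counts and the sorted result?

Count array: [2, 2, 0, 1, 1]
(count[i] = number of elements equal to i)
Cumulative count: [2, 4, 4, 5, 6]
Sorted: [0, 0, 1, 1, 3, 4]


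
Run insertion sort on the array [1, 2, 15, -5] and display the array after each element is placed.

First element 1 is already 'sorted'
Insert 2: shifted 0 elements -> [1, 2, 15, -5]
Insert 15: shifted 0 elements -> [1, 2, 15, -5]
Insert -5: shifted 3 elements -> [-5, 1, 2, 15]


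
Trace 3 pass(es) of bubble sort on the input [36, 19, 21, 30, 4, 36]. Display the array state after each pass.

After pass 1: [19, 21, 30, 4, 36, 36] (4 swaps)
After pass 2: [19, 21, 4, 30, 36, 36] (1 swaps)
After pass 3: [19, 4, 21, 30, 36, 36] (1 swaps)
Total swaps: 6


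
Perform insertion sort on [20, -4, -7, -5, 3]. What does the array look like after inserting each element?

First element 20 is already 'sorted'
Insert -4: shifted 1 elements -> [-4, 20, -7, -5, 3]
Insert -7: shifted 2 elements -> [-7, -4, 20, -5, 3]
Insert -5: shifted 2 elements -> [-7, -5, -4, 20, 3]
Insert 3: shifted 1 elements -> [-7, -5, -4, 3, 20]


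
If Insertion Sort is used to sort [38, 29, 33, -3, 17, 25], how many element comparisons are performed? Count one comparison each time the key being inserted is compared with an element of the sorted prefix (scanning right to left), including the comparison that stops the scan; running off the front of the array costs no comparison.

Insert 29: 38 > 29 (shift), reached front = 1 comparison(s) -> [29, 38, 33, -3, 17, 25]
Insert 33: 38 > 33 (shift), 29 <= 33 (stop) = 2 comparison(s) -> [29, 33, 38, -3, 17, 25]
Insert -3: 38 > -3 (shift), 33 > -3 (shift), 29 > -3 (shift), reached front = 3 comparison(s) -> [-3, 29, 33, 38, 17, 25]
Insert 17: 38 > 17 (shift), 33 > 17 (shift), 29 > 17 (shift), -3 <= 17 (stop) = 4 comparison(s) -> [-3, 17, 29, 33, 38, 25]
Insert 25: 38 > 25 (shift), 33 > 25 (shift), 29 > 25 (shift), 17 <= 25 (stop) = 4 comparison(s) -> [-3, 17, 25, 29, 33, 38]
Total comparisons: 1 + 2 + 3 + 4 + 4 = 14


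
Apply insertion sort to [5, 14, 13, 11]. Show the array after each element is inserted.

First element 5 is already 'sorted'
Insert 14: shifted 0 elements -> [5, 14, 13, 11]
Insert 13: shifted 1 elements -> [5, 13, 14, 11]
Insert 11: shifted 2 elements -> [5, 11, 13, 14]


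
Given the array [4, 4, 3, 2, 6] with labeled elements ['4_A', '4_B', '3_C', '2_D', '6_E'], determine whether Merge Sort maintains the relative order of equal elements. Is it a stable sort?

Trace Merge Sort on the labeled array (the key is the number; the letter only tracks identity):
  Merge [4_A] + [4_B] -> [4_A, 4_B]
  Merge [2_D] + [6_E] -> [2_D, 6_E]
  Merge [3_C] + [2_D, 6_E] -> [2_D, 3_C, 6_E]
  Merge [4_A, 4_B] + [2_D, 3_C, 6_E] -> [2_D, 3_C, 4_A, 4_B, 6_E]
Final order: [2_D, 3_C, 4_A, 4_B, 6_E]
Equal keys:
  value 4: originally 4_A, 4_B; after sorting 4_A, 4_B -> order preserved
All equal keys kept their original relative order. Merge Sort is stable: when the heads of the two halves are equal the merge takes from the left half first.
Answer: Stable


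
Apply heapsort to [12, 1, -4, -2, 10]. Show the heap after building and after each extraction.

Build heap: [12, 10, -4, -2, 1]
Extract 12: [10, 1, -4, -2, 12]
Extract 10: [1, -2, -4, 10, 12]
Extract 1: [-2, -4, 1, 10, 12]
Extract -2: [-4, -2, 1, 10, 12]


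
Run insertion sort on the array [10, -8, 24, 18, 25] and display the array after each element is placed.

First element 10 is already 'sorted'
Insert -8: shifted 1 elements -> [-8, 10, 24, 18, 25]
Insert 24: shifted 0 elements -> [-8, 10, 24, 18, 25]
Insert 18: shifted 1 elements -> [-8, 10, 18, 24, 25]
Insert 25: shifted 0 elements -> [-8, 10, 18, 24, 25]


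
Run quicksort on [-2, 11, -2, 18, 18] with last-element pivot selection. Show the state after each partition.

Partition 1: pivot=18 at index 4 -> [-2, 11, -2, 18, 18]
Partition 2: pivot=18 at index 3 -> [-2, 11, -2, 18, 18]
Partition 3: pivot=-2 at index 1 -> [-2, -2, 11, 18, 18]


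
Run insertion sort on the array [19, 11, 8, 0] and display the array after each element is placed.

First element 19 is already 'sorted'
Insert 11: shifted 1 elements -> [11, 19, 8, 0]
Insert 8: shifted 2 elements -> [8, 11, 19, 0]
Insert 0: shifted 3 elements -> [0, 8, 11, 19]


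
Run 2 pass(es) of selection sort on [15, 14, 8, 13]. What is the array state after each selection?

Pass 1: Select minimum 8 at index 2, swap -> [8, 14, 15, 13]
Pass 2: Select minimum 13 at index 3, swap -> [8, 13, 15, 14]


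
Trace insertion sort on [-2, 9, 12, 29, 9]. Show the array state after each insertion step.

First element -2 is already 'sorted'
Insert 9: shifted 0 elements -> [-2, 9, 12, 29, 9]
Insert 12: shifted 0 elements -> [-2, 9, 12, 29, 9]
Insert 29: shifted 0 elements -> [-2, 9, 12, 29, 9]
Insert 9: shifted 2 elements -> [-2, 9, 9, 12, 29]


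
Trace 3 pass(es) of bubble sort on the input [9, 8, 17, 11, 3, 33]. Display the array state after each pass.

After pass 1: [8, 9, 11, 3, 17, 33] (3 swaps)
After pass 2: [8, 9, 3, 11, 17, 33] (1 swaps)
After pass 3: [8, 3, 9, 11, 17, 33] (1 swaps)
Total swaps: 5


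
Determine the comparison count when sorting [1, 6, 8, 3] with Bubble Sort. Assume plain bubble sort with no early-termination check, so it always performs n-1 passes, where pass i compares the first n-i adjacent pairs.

Pass 1: compare adjacent pairs (0,1)..(2,3) = 3 comparison(s), 1 swap(s) -> [1, 6, 3, 8]
Pass 2: compare adjacent pairs (0,1)..(1,2) = 2 comparison(s), 1 swap(s) -> [1, 3, 6, 8]
Pass 3: compare adjacent pairs (0,1)..(0,1) = 1 comparison(s), 0 swap(s) -> [1, 3, 6, 8]
Total comparisons: 3 + 2 + 1 = 6


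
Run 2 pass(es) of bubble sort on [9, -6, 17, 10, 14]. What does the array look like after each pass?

After pass 1: [-6, 9, 10, 14, 17] (3 swaps)
After pass 2: [-6, 9, 10, 14, 17] (0 swaps)
Total swaps: 3


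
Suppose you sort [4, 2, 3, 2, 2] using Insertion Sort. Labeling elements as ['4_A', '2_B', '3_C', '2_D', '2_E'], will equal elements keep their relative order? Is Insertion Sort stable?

Trace Insertion Sort on the labeled array (the key is the number; the letter only tracks identity):
  Insert 2_B at index 0: [2_B, 4_A, 3_C, 2_D, 2_E]
  Insert 3_C at index 1: [2_B, 3_C, 4_A, 2_D, 2_E]
  Insert 2_D at index 1: [2_B, 2_D, 3_C, 4_A, 2_E]
  Insert 2_E at index 2: [2_B, 2_D, 2_E, 3_C, 4_A]
Final order: [2_B, 2_D, 2_E, 3_C, 4_A]
Equal keys:
  value 2: originally 2_B, 2_D, 2_E; after sorting 2_B, 2_D, 2_E -> order preserved
All equal keys kept their original relative order. Insertion Sort is stable: elements are shifted only while they are strictly greater than the key, so a key is inserted after any equal elements already placed.
Answer: Stable


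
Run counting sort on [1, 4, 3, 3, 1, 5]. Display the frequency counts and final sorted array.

Count array: [0, 2, 0, 2, 1, 1]
(count[i] = number of elements equal to i)
Cumulative count: [0, 2, 2, 4, 5, 6]
Sorted: [1, 1, 3, 3, 4, 5]


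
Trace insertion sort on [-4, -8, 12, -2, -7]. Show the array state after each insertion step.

First element -4 is already 'sorted'
Insert -8: shifted 1 elements -> [-8, -4, 12, -2, -7]
Insert 12: shifted 0 elements -> [-8, -4, 12, -2, -7]
Insert -2: shifted 1 elements -> [-8, -4, -2, 12, -7]
Insert -7: shifted 3 elements -> [-8, -7, -4, -2, 12]


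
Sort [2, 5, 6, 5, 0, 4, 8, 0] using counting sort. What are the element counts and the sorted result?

Count array: [2, 0, 1, 0, 1, 2, 1, 0, 1]
(count[i] = number of elements equal to i)
Cumulative count: [2, 2, 3, 3, 4, 6, 7, 7, 8]
Sorted: [0, 0, 2, 4, 5, 5, 6, 8]


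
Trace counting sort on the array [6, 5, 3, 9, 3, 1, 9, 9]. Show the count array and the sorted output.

Count array: [0, 1, 0, 2, 0, 1, 1, 0, 0, 3]
(count[i] = number of elements equal to i)
Cumulative count: [0, 1, 1, 3, 3, 4, 5, 5, 5, 8]
Sorted: [1, 3, 3, 5, 6, 9, 9, 9]


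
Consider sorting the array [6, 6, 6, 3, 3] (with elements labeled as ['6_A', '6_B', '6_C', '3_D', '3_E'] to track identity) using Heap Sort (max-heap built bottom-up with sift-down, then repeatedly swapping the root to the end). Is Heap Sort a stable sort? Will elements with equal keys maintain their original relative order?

Trace Heap Sort on the labeled array (the key is the number; the letter only tracks identity):
  Build max-heap: [6_A, 6_B, 6_C, 3_D, 3_E]
  Swap root 6_A to index 4, re-heapify first 4 -> [6_B, 3_E, 6_C, 3_D, 6_A]
  Swap root 6_B to index 3, re-heapify first 3 -> [6_C, 3_E, 3_D, 6_B, 6_A]
  Swap root 6_C to index 2, re-heapify first 2 -> [3_D, 3_E, 6_C, 6_B, 6_A]
  Swap root 3_D to index 1, re-heapify first 1 -> [3_E, 3_D, 6_C, 6_B, 6_A]
Final order: [3_E, 3_D, 6_C, 6_B, 6_A]
Equal keys:
  value 3: originally 3_D, 3_E; after sorting 3_E, 3_D -> order changed
  value 6: originally 6_A, 6_B, 6_C; after sorting 6_C, 6_B, 6_A -> order changed
Equal keys were reordered, so Heap Sort is not stable: heap construction and root-to-end swaps move elements without regard to the original order of equal keys. (One such input is enough; an unstable sort may happen to preserve order on other inputs, but it gives no guarantee.)
Answer: Not stable


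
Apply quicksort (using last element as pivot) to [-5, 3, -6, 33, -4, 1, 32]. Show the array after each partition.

Partition 1: pivot=32 at index 5 -> [-5, 3, -6, -4, 1, 32, 33]
Partition 2: pivot=1 at index 3 -> [-5, -6, -4, 1, 3, 32, 33]
Partition 3: pivot=-4 at index 2 -> [-5, -6, -4, 1, 3, 32, 33]
Partition 4: pivot=-6 at index 0 -> [-6, -5, -4, 1, 3, 32, 33]


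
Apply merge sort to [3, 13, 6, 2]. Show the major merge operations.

Divide and conquer:
  Merge [3] + [13] -> [3, 13]
  Merge [6] + [2] -> [2, 6]
  Merge [3, 13] + [2, 6] -> [2, 3, 6, 13]


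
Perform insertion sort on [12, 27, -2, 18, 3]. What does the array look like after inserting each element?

First element 12 is already 'sorted'
Insert 27: shifted 0 elements -> [12, 27, -2, 18, 3]
Insert -2: shifted 2 elements -> [-2, 12, 27, 18, 3]
Insert 18: shifted 1 elements -> [-2, 12, 18, 27, 3]
Insert 3: shifted 3 elements -> [-2, 3, 12, 18, 27]


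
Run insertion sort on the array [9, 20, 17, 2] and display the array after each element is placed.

First element 9 is already 'sorted'
Insert 20: shifted 0 elements -> [9, 20, 17, 2]
Insert 17: shifted 1 elements -> [9, 17, 20, 2]
Insert 2: shifted 3 elements -> [2, 9, 17, 20]


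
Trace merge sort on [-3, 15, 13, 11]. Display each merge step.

Divide and conquer:
  Merge [-3] + [15] -> [-3, 15]
  Merge [13] + [11] -> [11, 13]
  Merge [-3, 15] + [11, 13] -> [-3, 11, 13, 15]


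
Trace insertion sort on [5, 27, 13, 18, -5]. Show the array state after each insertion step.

First element 5 is already 'sorted'
Insert 27: shifted 0 elements -> [5, 27, 13, 18, -5]
Insert 13: shifted 1 elements -> [5, 13, 27, 18, -5]
Insert 18: shifted 1 elements -> [5, 13, 18, 27, -5]
Insert -5: shifted 4 elements -> [-5, 5, 13, 18, 27]


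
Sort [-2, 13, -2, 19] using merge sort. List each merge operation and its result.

Divide and conquer:
  Merge [-2] + [13] -> [-2, 13]
  Merge [-2] + [19] -> [-2, 19]
  Merge [-2, 13] + [-2, 19] -> [-2, -2, 13, 19]


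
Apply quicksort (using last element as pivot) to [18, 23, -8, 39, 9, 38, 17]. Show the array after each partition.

Partition 1: pivot=17 at index 2 -> [-8, 9, 17, 39, 23, 38, 18]
Partition 2: pivot=9 at index 1 -> [-8, 9, 17, 39, 23, 38, 18]
Partition 3: pivot=18 at index 3 -> [-8, 9, 17, 18, 23, 38, 39]
Partition 4: pivot=39 at index 6 -> [-8, 9, 17, 18, 23, 38, 39]
Partition 5: pivot=38 at index 5 -> [-8, 9, 17, 18, 23, 38, 39]


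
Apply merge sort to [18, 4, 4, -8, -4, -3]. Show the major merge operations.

Divide and conquer:
  Merge [4] + [4] -> [4, 4]
  Merge [18] + [4, 4] -> [4, 4, 18]
  Merge [-4] + [-3] -> [-4, -3]
  Merge [-8] + [-4, -3] -> [-8, -4, -3]
  Merge [4, 4, 18] + [-8, -4, -3] -> [-8, -4, -3, 4, 4, 18]


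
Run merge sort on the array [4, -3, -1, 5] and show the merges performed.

Divide and conquer:
  Merge [4] + [-3] -> [-3, 4]
  Merge [-1] + [5] -> [-1, 5]
  Merge [-3, 4] + [-1, 5] -> [-3, -1, 4, 5]


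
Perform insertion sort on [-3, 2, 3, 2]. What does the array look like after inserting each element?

First element -3 is already 'sorted'
Insert 2: shifted 0 elements -> [-3, 2, 3, 2]
Insert 3: shifted 0 elements -> [-3, 2, 3, 2]
Insert 2: shifted 1 elements -> [-3, 2, 2, 3]


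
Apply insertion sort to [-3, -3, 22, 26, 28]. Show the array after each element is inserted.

First element -3 is already 'sorted'
Insert -3: shifted 0 elements -> [-3, -3, 22, 26, 28]
Insert 22: shifted 0 elements -> [-3, -3, 22, 26, 28]
Insert 26: shifted 0 elements -> [-3, -3, 22, 26, 28]
Insert 28: shifted 0 elements -> [-3, -3, 22, 26, 28]


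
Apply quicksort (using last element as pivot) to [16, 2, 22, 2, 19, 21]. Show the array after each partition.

Partition 1: pivot=21 at index 4 -> [16, 2, 2, 19, 21, 22]
Partition 2: pivot=19 at index 3 -> [16, 2, 2, 19, 21, 22]
Partition 3: pivot=2 at index 1 -> [2, 2, 16, 19, 21, 22]


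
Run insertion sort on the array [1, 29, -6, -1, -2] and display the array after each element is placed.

First element 1 is already 'sorted'
Insert 29: shifted 0 elements -> [1, 29, -6, -1, -2]
Insert -6: shifted 2 elements -> [-6, 1, 29, -1, -2]
Insert -1: shifted 2 elements -> [-6, -1, 1, 29, -2]
Insert -2: shifted 3 elements -> [-6, -2, -1, 1, 29]


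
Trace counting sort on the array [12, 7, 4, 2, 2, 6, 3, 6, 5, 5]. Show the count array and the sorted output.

Count array: [0, 0, 2, 1, 1, 2, 2, 1, 0, 0, 0, 0, 1]
(count[i] = number of elements equal to i)
Cumulative count: [0, 0, 2, 3, 4, 6, 8, 9, 9, 9, 9, 9, 10]
Sorted: [2, 2, 3, 4, 5, 5, 6, 6, 7, 12]


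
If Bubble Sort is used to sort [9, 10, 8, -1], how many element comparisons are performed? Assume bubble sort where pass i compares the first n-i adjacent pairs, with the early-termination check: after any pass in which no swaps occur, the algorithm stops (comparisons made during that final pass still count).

Pass 1: compare adjacent pairs (0,1)..(2,3) = 3 comparison(s), 2 swap(s) -> [9, 8, -1, 10]
Pass 2: compare adjacent pairs (0,1)..(1,2) = 2 comparison(s), 2 swap(s) -> [8, -1, 9, 10]
Pass 3: compare adjacent pairs (0,1)..(0,1) = 1 comparison(s), 1 swap(s) -> [-1, 8, 9, 10]
Every pass made at least one swap, so all n-1 passes run.
Total comparisons: 3 + 2 + 1 = 6


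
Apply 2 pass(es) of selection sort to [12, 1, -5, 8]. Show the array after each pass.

Pass 1: Select minimum -5 at index 2, swap -> [-5, 1, 12, 8]
Pass 2: Select minimum 1 at index 1, swap -> [-5, 1, 12, 8]


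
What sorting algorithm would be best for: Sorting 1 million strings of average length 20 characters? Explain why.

Best choice: MSD radix sort or Mergesort
Reason: MSD radix sort is a non-comparison sort that buckets the strings by successive character positions, running in time proportional to the total number of characters examined rather than O(n log n) string comparisons; mergesort is a stable O(n log n)-comparison alternative that works for arbitrary variable-length keys


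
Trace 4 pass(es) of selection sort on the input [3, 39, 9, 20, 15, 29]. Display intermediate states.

Pass 1: Select minimum 3 at index 0, swap -> [3, 39, 9, 20, 15, 29]
Pass 2: Select minimum 9 at index 2, swap -> [3, 9, 39, 20, 15, 29]
Pass 3: Select minimum 15 at index 4, swap -> [3, 9, 15, 20, 39, 29]
Pass 4: Select minimum 20 at index 3, swap -> [3, 9, 15, 20, 39, 29]


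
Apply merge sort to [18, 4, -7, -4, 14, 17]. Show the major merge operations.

Divide and conquer:
  Merge [4] + [-7] -> [-7, 4]
  Merge [18] + [-7, 4] -> [-7, 4, 18]
  Merge [14] + [17] -> [14, 17]
  Merge [-4] + [14, 17] -> [-4, 14, 17]
  Merge [-7, 4, 18] + [-4, 14, 17] -> [-7, -4, 4, 14, 17, 18]


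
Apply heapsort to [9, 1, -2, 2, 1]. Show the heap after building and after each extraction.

Build heap: [9, 2, -2, 1, 1]
Extract 9: [2, 1, -2, 1, 9]
Extract 2: [1, 1, -2, 2, 9]
Extract 1: [1, -2, 1, 2, 9]
Extract 1: [-2, 1, 1, 2, 9]


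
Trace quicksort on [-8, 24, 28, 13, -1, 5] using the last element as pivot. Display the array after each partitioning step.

Partition 1: pivot=5 at index 2 -> [-8, -1, 5, 13, 24, 28]
Partition 2: pivot=-1 at index 1 -> [-8, -1, 5, 13, 24, 28]
Partition 3: pivot=28 at index 5 -> [-8, -1, 5, 13, 24, 28]
Partition 4: pivot=24 at index 4 -> [-8, -1, 5, 13, 24, 28]


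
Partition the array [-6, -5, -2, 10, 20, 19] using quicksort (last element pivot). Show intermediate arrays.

Partition 1: pivot=19 at index 4 -> [-6, -5, -2, 10, 19, 20]
Partition 2: pivot=10 at index 3 -> [-6, -5, -2, 10, 19, 20]
Partition 3: pivot=-2 at index 2 -> [-6, -5, -2, 10, 19, 20]
Partition 4: pivot=-5 at index 1 -> [-6, -5, -2, 10, 19, 20]


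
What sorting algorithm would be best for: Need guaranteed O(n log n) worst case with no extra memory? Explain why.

Best choice: Heapsort
Reason: Heapsort is O(n log n) worst case and sorts in-place; quicksort can degrade to O(n^2)


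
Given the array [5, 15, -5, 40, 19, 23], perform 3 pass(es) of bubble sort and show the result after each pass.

After pass 1: [5, -5, 15, 19, 23, 40] (3 swaps)
After pass 2: [-5, 5, 15, 19, 23, 40] (1 swaps)
After pass 3: [-5, 5, 15, 19, 23, 40] (0 swaps)
Total swaps: 4


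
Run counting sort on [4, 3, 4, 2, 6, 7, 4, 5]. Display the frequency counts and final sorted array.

Count array: [0, 0, 1, 1, 3, 1, 1, 1]
(count[i] = number of elements equal to i)
Cumulative count: [0, 0, 1, 2, 5, 6, 7, 8]
Sorted: [2, 3, 4, 4, 4, 5, 6, 7]


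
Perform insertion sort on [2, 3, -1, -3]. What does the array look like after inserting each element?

First element 2 is already 'sorted'
Insert 3: shifted 0 elements -> [2, 3, -1, -3]
Insert -1: shifted 2 elements -> [-1, 2, 3, -3]
Insert -3: shifted 3 elements -> [-3, -1, 2, 3]


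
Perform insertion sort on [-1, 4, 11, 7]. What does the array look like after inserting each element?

First element -1 is already 'sorted'
Insert 4: shifted 0 elements -> [-1, 4, 11, 7]
Insert 11: shifted 0 elements -> [-1, 4, 11, 7]
Insert 7: shifted 1 elements -> [-1, 4, 7, 11]


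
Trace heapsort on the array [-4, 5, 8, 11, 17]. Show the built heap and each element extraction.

Build heap: [17, 11, 8, -4, 5]
Extract 17: [11, 5, 8, -4, 17]
Extract 11: [8, 5, -4, 11, 17]
Extract 8: [5, -4, 8, 11, 17]
Extract 5: [-4, 5, 8, 11, 17]


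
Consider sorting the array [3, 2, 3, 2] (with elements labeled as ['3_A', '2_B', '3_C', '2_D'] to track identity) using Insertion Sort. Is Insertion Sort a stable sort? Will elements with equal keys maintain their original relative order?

Trace Insertion Sort on the labeled array (the key is the number; the letter only tracks identity):
  Insert 2_B at index 0: [2_B, 3_A, 3_C, 2_D]
  Insert 3_C at index 2: [2_B, 3_A, 3_C, 2_D]
  Insert 2_D at index 1: [2_B, 2_D, 3_A, 3_C]
Final order: [2_B, 2_D, 3_A, 3_C]
Equal keys:
  value 2: originally 2_B, 2_D; after sorting 2_B, 2_D -> order preserved
  value 3: originally 3_A, 3_C; after sorting 3_A, 3_C -> order preserved
All equal keys kept their original relative order. Insertion Sort is stable: elements are shifted only while they are strictly greater than the key, so a key is inserted after any equal elements already placed.
Answer: Stable


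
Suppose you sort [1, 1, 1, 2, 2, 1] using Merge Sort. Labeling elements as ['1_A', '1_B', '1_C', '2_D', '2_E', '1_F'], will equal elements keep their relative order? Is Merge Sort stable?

Trace Merge Sort on the labeled array (the key is the number; the letter only tracks identity):
  Merge [1_B] + [1_C] -> [1_B, 1_C]
  Merge [1_A] + [1_B, 1_C] -> [1_A, 1_B, 1_C]
  Merge [2_E] + [1_F] -> [1_F, 2_E]
  Merge [2_D] + [1_F, 2_E] -> [1_F, 2_D, 2_E]
  Merge [1_A, 1_B, 1_C] + [1_F, 2_D, 2_E] -> [1_A, 1_B, 1_C, 1_F, 2_D, 2_E]
Final order: [1_A, 1_B, 1_C, 1_F, 2_D, 2_E]
Equal keys:
  value 1: originally 1_A, 1_B, 1_C, 1_F; after sorting 1_A, 1_B, 1_C, 1_F -> order preserved
  value 2: originally 2_D, 2_E; after sorting 2_D, 2_E -> order preserved
All equal keys kept their original relative order. Merge Sort is stable: when the heads of the two halves are equal the merge takes from the left half first.
Answer: Stable


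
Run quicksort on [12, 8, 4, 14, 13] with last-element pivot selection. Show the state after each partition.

Partition 1: pivot=13 at index 3 -> [12, 8, 4, 13, 14]
Partition 2: pivot=4 at index 0 -> [4, 8, 12, 13, 14]
Partition 3: pivot=12 at index 2 -> [4, 8, 12, 13, 14]


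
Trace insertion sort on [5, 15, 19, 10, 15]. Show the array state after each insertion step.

First element 5 is already 'sorted'
Insert 15: shifted 0 elements -> [5, 15, 19, 10, 15]
Insert 19: shifted 0 elements -> [5, 15, 19, 10, 15]
Insert 10: shifted 2 elements -> [5, 10, 15, 19, 15]
Insert 15: shifted 1 elements -> [5, 10, 15, 15, 19]


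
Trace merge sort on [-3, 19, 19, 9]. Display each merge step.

Divide and conquer:
  Merge [-3] + [19] -> [-3, 19]
  Merge [19] + [9] -> [9, 19]
  Merge [-3, 19] + [9, 19] -> [-3, 9, 19, 19]


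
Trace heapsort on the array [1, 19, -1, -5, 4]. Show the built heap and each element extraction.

Build heap: [19, 4, -1, -5, 1]
Extract 19: [4, 1, -1, -5, 19]
Extract 4: [1, -5, -1, 4, 19]
Extract 1: [-1, -5, 1, 4, 19]
Extract -1: [-5, -1, 1, 4, 19]


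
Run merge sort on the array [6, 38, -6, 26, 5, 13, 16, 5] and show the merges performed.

Divide and conquer:
  Merge [6] + [38] -> [6, 38]
  Merge [-6] + [26] -> [-6, 26]
  Merge [6, 38] + [-6, 26] -> [-6, 6, 26, 38]
  Merge [5] + [13] -> [5, 13]
  Merge [16] + [5] -> [5, 16]
  Merge [5, 13] + [5, 16] -> [5, 5, 13, 16]
  Merge [-6, 6, 26, 38] + [5, 5, 13, 16] -> [-6, 5, 5, 6, 13, 16, 26, 38]


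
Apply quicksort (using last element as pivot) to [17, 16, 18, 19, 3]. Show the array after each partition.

Partition 1: pivot=3 at index 0 -> [3, 16, 18, 19, 17]
Partition 2: pivot=17 at index 2 -> [3, 16, 17, 19, 18]
Partition 3: pivot=18 at index 3 -> [3, 16, 17, 18, 19]


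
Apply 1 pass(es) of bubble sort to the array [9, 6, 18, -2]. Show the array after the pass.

After pass 1: [6, 9, -2, 18] (2 swaps)
Total swaps: 2


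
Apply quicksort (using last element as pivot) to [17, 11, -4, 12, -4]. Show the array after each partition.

Partition 1: pivot=-4 at index 1 -> [-4, -4, 17, 12, 11]
Partition 2: pivot=11 at index 2 -> [-4, -4, 11, 12, 17]
Partition 3: pivot=17 at index 4 -> [-4, -4, 11, 12, 17]


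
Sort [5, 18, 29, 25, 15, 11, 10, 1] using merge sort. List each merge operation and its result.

Divide and conquer:
  Merge [5] + [18] -> [5, 18]
  Merge [29] + [25] -> [25, 29]
  Merge [5, 18] + [25, 29] -> [5, 18, 25, 29]
  Merge [15] + [11] -> [11, 15]
  Merge [10] + [1] -> [1, 10]
  Merge [11, 15] + [1, 10] -> [1, 10, 11, 15]
  Merge [5, 18, 25, 29] + [1, 10, 11, 15] -> [1, 5, 10, 11, 15, 18, 25, 29]


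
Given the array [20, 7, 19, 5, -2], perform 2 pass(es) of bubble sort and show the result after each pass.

After pass 1: [7, 19, 5, -2, 20] (4 swaps)
After pass 2: [7, 5, -2, 19, 20] (2 swaps)
Total swaps: 6


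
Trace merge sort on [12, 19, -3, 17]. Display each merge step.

Divide and conquer:
  Merge [12] + [19] -> [12, 19]
  Merge [-3] + [17] -> [-3, 17]
  Merge [12, 19] + [-3, 17] -> [-3, 12, 17, 19]


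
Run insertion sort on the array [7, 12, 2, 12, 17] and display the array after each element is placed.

First element 7 is already 'sorted'
Insert 12: shifted 0 elements -> [7, 12, 2, 12, 17]
Insert 2: shifted 2 elements -> [2, 7, 12, 12, 17]
Insert 12: shifted 0 elements -> [2, 7, 12, 12, 17]
Insert 17: shifted 0 elements -> [2, 7, 12, 12, 17]


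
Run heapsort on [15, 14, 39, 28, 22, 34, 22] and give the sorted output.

Build heap: [39, 28, 34, 14, 22, 15, 22]
Extract 39: [34, 28, 22, 14, 22, 15, 39]
Extract 34: [28, 22, 22, 14, 15, 34, 39]
Extract 28: [22, 15, 22, 14, 28, 34, 39]
Extract 22: [22, 15, 14, 22, 28, 34, 39]
Extract 22: [15, 14, 22, 22, 28, 34, 39]
Extract 15: [14, 15, 22, 22, 28, 34, 39]


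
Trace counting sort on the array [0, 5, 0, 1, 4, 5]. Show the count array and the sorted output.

Count array: [2, 1, 0, 0, 1, 2]
(count[i] = number of elements equal to i)
Cumulative count: [2, 3, 3, 3, 4, 6]
Sorted: [0, 0, 1, 4, 5, 5]


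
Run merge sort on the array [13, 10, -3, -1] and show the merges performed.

Divide and conquer:
  Merge [13] + [10] -> [10, 13]
  Merge [-3] + [-1] -> [-3, -1]
  Merge [10, 13] + [-3, -1] -> [-3, -1, 10, 13]


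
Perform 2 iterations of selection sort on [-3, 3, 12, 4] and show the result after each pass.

Pass 1: Select minimum -3 at index 0, swap -> [-3, 3, 12, 4]
Pass 2: Select minimum 3 at index 1, swap -> [-3, 3, 12, 4]


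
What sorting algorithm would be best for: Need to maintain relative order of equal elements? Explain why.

Best choice: Merge sort or Insertion sort
Reason: Both are stable; quicksort and heapsort are not stable


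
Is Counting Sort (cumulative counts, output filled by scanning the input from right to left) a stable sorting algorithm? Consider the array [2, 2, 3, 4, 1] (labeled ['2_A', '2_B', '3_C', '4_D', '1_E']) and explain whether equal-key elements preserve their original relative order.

Trace Counting Sort on the labeled array (the key is the number; the letter only tracks identity):
  Counts for values 0..4: [0, 1, 2, 1, 1]
  Cumulative counts: [0, 1, 3, 4, 5]
  Scan right to left: place 1_E at output index 0
  Scan right to left: place 4_D at output index 4
  Scan right to left: place 3_C at output index 3
  Scan right to left: place 2_B at output index 2
  Scan right to left: place 2_A at output index 1
  Output: [1_E, 2_A, 2_B, 3_C, 4_D]
Equal keys:
  value 2: originally 2_A, 2_B; after sorting 2_A, 2_B -> order preserved
All equal keys kept their original relative order. Counting Sort is stable: scanning the input right to left with decreasing cumulative counts places later duplicates at later output positions.
Answer: Stable


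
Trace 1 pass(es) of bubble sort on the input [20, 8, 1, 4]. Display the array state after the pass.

After pass 1: [8, 1, 4, 20] (3 swaps)
Total swaps: 3


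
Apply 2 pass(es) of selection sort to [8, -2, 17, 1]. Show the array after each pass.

Pass 1: Select minimum -2 at index 1, swap -> [-2, 8, 17, 1]
Pass 2: Select minimum 1 at index 3, swap -> [-2, 1, 17, 8]


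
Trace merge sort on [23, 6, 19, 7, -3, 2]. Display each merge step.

Divide and conquer:
  Merge [6] + [19] -> [6, 19]
  Merge [23] + [6, 19] -> [6, 19, 23]
  Merge [-3] + [2] -> [-3, 2]
  Merge [7] + [-3, 2] -> [-3, 2, 7]
  Merge [6, 19, 23] + [-3, 2, 7] -> [-3, 2, 6, 7, 19, 23]


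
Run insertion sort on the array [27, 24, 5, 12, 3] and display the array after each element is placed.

First element 27 is already 'sorted'
Insert 24: shifted 1 elements -> [24, 27, 5, 12, 3]
Insert 5: shifted 2 elements -> [5, 24, 27, 12, 3]
Insert 12: shifted 2 elements -> [5, 12, 24, 27, 3]
Insert 3: shifted 4 elements -> [3, 5, 12, 24, 27]


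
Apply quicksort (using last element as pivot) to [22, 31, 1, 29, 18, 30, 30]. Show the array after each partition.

Partition 1: pivot=30 at index 5 -> [22, 1, 29, 18, 30, 30, 31]
Partition 2: pivot=30 at index 4 -> [22, 1, 29, 18, 30, 30, 31]
Partition 3: pivot=18 at index 1 -> [1, 18, 29, 22, 30, 30, 31]
Partition 4: pivot=22 at index 2 -> [1, 18, 22, 29, 30, 30, 31]


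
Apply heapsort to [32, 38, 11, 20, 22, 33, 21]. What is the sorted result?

Build heap: [38, 32, 33, 20, 22, 11, 21]
Extract 38: [33, 32, 21, 20, 22, 11, 38]
Extract 33: [32, 22, 21, 20, 11, 33, 38]
Extract 32: [22, 20, 21, 11, 32, 33, 38]
Extract 22: [21, 20, 11, 22, 32, 33, 38]
Extract 21: [20, 11, 21, 22, 32, 33, 38]
Extract 20: [11, 20, 21, 22, 32, 33, 38]


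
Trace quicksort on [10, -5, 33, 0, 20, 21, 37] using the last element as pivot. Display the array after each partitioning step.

Partition 1: pivot=37 at index 6 -> [10, -5, 33, 0, 20, 21, 37]
Partition 2: pivot=21 at index 4 -> [10, -5, 0, 20, 21, 33, 37]
Partition 3: pivot=20 at index 3 -> [10, -5, 0, 20, 21, 33, 37]
Partition 4: pivot=0 at index 1 -> [-5, 0, 10, 20, 21, 33, 37]


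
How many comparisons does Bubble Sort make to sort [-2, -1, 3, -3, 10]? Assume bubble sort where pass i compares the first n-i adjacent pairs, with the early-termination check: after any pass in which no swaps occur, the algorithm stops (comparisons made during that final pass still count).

Pass 1: compare adjacent pairs (0,1)..(3,4) = 4 comparison(s), 1 swap(s) -> [-2, -1, -3, 3, 10]
Pass 2: compare adjacent pairs (0,1)..(2,3) = 3 comparison(s), 1 swap(s) -> [-2, -3, -1, 3, 10]
Pass 3: compare adjacent pairs (0,1)..(1,2) = 2 comparison(s), 1 swap(s) -> [-3, -2, -1, 3, 10]
Pass 4: compare adjacent pairs (0,1)..(0,1) = 1 comparison(s), 0 swap(s) -> [-3, -2, -1, 3, 10]
No swaps in this pass, so bubble sort stops here.
Total comparisons: 4 + 3 + 2 + 1 = 10


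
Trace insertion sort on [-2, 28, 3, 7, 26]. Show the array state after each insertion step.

First element -2 is already 'sorted'
Insert 28: shifted 0 elements -> [-2, 28, 3, 7, 26]
Insert 3: shifted 1 elements -> [-2, 3, 28, 7, 26]
Insert 7: shifted 1 elements -> [-2, 3, 7, 28, 26]
Insert 26: shifted 1 elements -> [-2, 3, 7, 26, 28]


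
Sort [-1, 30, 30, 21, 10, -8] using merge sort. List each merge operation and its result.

Divide and conquer:
  Merge [30] + [30] -> [30, 30]
  Merge [-1] + [30, 30] -> [-1, 30, 30]
  Merge [10] + [-8] -> [-8, 10]
  Merge [21] + [-8, 10] -> [-8, 10, 21]
  Merge [-1, 30, 30] + [-8, 10, 21] -> [-8, -1, 10, 21, 30, 30]


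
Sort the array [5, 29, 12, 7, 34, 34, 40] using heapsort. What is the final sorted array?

Build heap: [40, 34, 34, 7, 29, 5, 12]
Extract 40: [34, 29, 34, 7, 12, 5, 40]
Extract 34: [34, 29, 5, 7, 12, 34, 40]
Extract 34: [29, 12, 5, 7, 34, 34, 40]
Extract 29: [12, 7, 5, 29, 34, 34, 40]
Extract 12: [7, 5, 12, 29, 34, 34, 40]
Extract 7: [5, 7, 12, 29, 34, 34, 40]


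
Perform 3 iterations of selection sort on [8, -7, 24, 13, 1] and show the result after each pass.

Pass 1: Select minimum -7 at index 1, swap -> [-7, 8, 24, 13, 1]
Pass 2: Select minimum 1 at index 4, swap -> [-7, 1, 24, 13, 8]
Pass 3: Select minimum 8 at index 4, swap -> [-7, 1, 8, 13, 24]


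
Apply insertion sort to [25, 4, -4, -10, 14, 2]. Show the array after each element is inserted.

First element 25 is already 'sorted'
Insert 4: shifted 1 elements -> [4, 25, -4, -10, 14, 2]
Insert -4: shifted 2 elements -> [-4, 4, 25, -10, 14, 2]
Insert -10: shifted 3 elements -> [-10, -4, 4, 25, 14, 2]
Insert 14: shifted 1 elements -> [-10, -4, 4, 14, 25, 2]
Insert 2: shifted 3 elements -> [-10, -4, 2, 4, 14, 25]


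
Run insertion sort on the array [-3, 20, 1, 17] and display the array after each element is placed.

First element -3 is already 'sorted'
Insert 20: shifted 0 elements -> [-3, 20, 1, 17]
Insert 1: shifted 1 elements -> [-3, 1, 20, 17]
Insert 17: shifted 1 elements -> [-3, 1, 17, 20]


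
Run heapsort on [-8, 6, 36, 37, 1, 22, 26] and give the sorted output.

Build heap: [37, 6, 36, -8, 1, 22, 26]
Extract 37: [36, 6, 26, -8, 1, 22, 37]
Extract 36: [26, 6, 22, -8, 1, 36, 37]
Extract 26: [22, 6, 1, -8, 26, 36, 37]
Extract 22: [6, -8, 1, 22, 26, 36, 37]
Extract 6: [1, -8, 6, 22, 26, 36, 37]
Extract 1: [-8, 1, 6, 22, 26, 36, 37]


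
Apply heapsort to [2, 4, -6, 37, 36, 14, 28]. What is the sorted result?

Build heap: [37, 36, 28, 4, 2, 14, -6]
Extract 37: [36, 4, 28, -6, 2, 14, 37]
Extract 36: [28, 4, 14, -6, 2, 36, 37]
Extract 28: [14, 4, 2, -6, 28, 36, 37]
Extract 14: [4, -6, 2, 14, 28, 36, 37]
Extract 4: [2, -6, 4, 14, 28, 36, 37]
Extract 2: [-6, 2, 4, 14, 28, 36, 37]


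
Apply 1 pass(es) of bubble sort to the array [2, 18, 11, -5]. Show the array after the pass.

After pass 1: [2, 11, -5, 18] (2 swaps)
Total swaps: 2


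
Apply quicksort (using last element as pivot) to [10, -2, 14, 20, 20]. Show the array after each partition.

Partition 1: pivot=20 at index 4 -> [10, -2, 14, 20, 20]
Partition 2: pivot=20 at index 3 -> [10, -2, 14, 20, 20]
Partition 3: pivot=14 at index 2 -> [10, -2, 14, 20, 20]
Partition 4: pivot=-2 at index 0 -> [-2, 10, 14, 20, 20]


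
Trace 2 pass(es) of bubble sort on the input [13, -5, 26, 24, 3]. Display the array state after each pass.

After pass 1: [-5, 13, 24, 3, 26] (3 swaps)
After pass 2: [-5, 13, 3, 24, 26] (1 swaps)
Total swaps: 4


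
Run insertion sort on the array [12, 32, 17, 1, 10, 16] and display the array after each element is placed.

First element 12 is already 'sorted'
Insert 32: shifted 0 elements -> [12, 32, 17, 1, 10, 16]
Insert 17: shifted 1 elements -> [12, 17, 32, 1, 10, 16]
Insert 1: shifted 3 elements -> [1, 12, 17, 32, 10, 16]
Insert 10: shifted 3 elements -> [1, 10, 12, 17, 32, 16]
Insert 16: shifted 2 elements -> [1, 10, 12, 16, 17, 32]


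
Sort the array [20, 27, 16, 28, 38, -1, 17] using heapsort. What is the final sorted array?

Build heap: [38, 28, 17, 20, 27, -1, 16]
Extract 38: [28, 27, 17, 20, 16, -1, 38]
Extract 28: [27, 20, 17, -1, 16, 28, 38]
Extract 27: [20, 16, 17, -1, 27, 28, 38]
Extract 20: [17, 16, -1, 20, 27, 28, 38]
Extract 17: [16, -1, 17, 20, 27, 28, 38]
Extract 16: [-1, 16, 17, 20, 27, 28, 38]


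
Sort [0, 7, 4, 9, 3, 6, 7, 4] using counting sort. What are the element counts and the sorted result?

Count array: [1, 0, 0, 1, 2, 0, 1, 2, 0, 1]
(count[i] = number of elements equal to i)
Cumulative count: [1, 1, 1, 2, 4, 4, 5, 7, 7, 8]
Sorted: [0, 3, 4, 4, 6, 7, 7, 9]


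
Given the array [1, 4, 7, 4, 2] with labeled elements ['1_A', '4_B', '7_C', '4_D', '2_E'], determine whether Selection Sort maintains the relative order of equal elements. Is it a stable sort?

Trace Selection Sort on the labeled array (the key is the number; the letter only tracks identity):
  Pass 1: minimum 1_A is already at index 0; no swap -> [1_A, 4_B, 7_C, 4_D, 2_E]
  Pass 2: minimum of unsorted part is 2_E at index 4; swap it with 4_B at index 1 -> [1_A, 2_E, 7_C, 4_D, 4_B]
  Pass 3: minimum of unsorted part is 4_D at index 3; swap it with 7_C at index 2 -> [1_A, 2_E, 4_D, 7_C, 4_B]
  Pass 4: minimum of unsorted part is 4_B at index 4; swap it with 7_C at index 3 -> [1_A, 2_E, 4_D, 4_B, 7_C]
Final order: [1_A, 2_E, 4_D, 4_B, 7_C]
Equal keys:
  value 4: originally 4_B, 4_D; after sorting 4_D, 4_B -> order changed
Equal keys were reordered, so Selection Sort is not stable: the long-range swap that moves the minimum into place can carry an element past an equal key. (One such input is enough; an unstable sort may happen to preserve order on other inputs, but it gives no guarantee.)
Answer: Not stable


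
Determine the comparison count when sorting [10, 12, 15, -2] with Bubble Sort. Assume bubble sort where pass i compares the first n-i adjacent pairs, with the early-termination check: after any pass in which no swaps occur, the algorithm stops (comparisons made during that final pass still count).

Pass 1: compare adjacent pairs (0,1)..(2,3) = 3 comparison(s), 1 swap(s) -> [10, 12, -2, 15]
Pass 2: compare adjacent pairs (0,1)..(1,2) = 2 comparison(s), 1 swap(s) -> [10, -2, 12, 15]
Pass 3: compare adjacent pairs (0,1)..(0,1) = 1 comparison(s), 1 swap(s) -> [-2, 10, 12, 15]
Every pass made at least one swap, so all n-1 passes run.
Total comparisons: 3 + 2 + 1 = 6


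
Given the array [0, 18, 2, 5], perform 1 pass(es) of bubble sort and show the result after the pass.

After pass 1: [0, 2, 5, 18] (2 swaps)
Total swaps: 2


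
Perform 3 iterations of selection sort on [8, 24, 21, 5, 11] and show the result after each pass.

Pass 1: Select minimum 5 at index 3, swap -> [5, 24, 21, 8, 11]
Pass 2: Select minimum 8 at index 3, swap -> [5, 8, 21, 24, 11]
Pass 3: Select minimum 11 at index 4, swap -> [5, 8, 11, 24, 21]


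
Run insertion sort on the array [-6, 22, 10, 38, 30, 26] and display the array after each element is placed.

First element -6 is already 'sorted'
Insert 22: shifted 0 elements -> [-6, 22, 10, 38, 30, 26]
Insert 10: shifted 1 elements -> [-6, 10, 22, 38, 30, 26]
Insert 38: shifted 0 elements -> [-6, 10, 22, 38, 30, 26]
Insert 30: shifted 1 elements -> [-6, 10, 22, 30, 38, 26]
Insert 26: shifted 2 elements -> [-6, 10, 22, 26, 30, 38]


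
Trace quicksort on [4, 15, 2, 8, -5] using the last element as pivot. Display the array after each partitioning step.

Partition 1: pivot=-5 at index 0 -> [-5, 15, 2, 8, 4]
Partition 2: pivot=4 at index 2 -> [-5, 2, 4, 8, 15]
Partition 3: pivot=15 at index 4 -> [-5, 2, 4, 8, 15]
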